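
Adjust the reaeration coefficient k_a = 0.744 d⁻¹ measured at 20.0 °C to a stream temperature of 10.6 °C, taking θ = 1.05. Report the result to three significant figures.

k_a ≈ 0.470 d⁻¹

k_a(T₂) = k_a(T₁) · θ^(T₂−T₁) = 0.744 × 1.05^(10.6−20.0)
= 0.744 × 1.05^-9.40 = 0.744 × 0.6322 = 0.4703 d⁻¹.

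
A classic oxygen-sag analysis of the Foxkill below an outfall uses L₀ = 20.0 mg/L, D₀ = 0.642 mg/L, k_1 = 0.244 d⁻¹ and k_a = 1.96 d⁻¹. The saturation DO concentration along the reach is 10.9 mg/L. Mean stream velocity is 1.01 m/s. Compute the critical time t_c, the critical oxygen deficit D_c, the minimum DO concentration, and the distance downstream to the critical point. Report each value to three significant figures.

t_c = [1/(k_a−k_1)] ln[(k_a/k_1)(1 − D₀(k_a−k_1)/(k_1 L₀))]
= [1/(1.96−0.244)] ln[(1.96/0.244)(1 − 0.642×1.716/(0.244×20.0))]
= (1/1.716) ln[8.033 × 0.7742] = 0.5828 × ln(6.219) = 0.5828 × 1.828 = 1.065 d.
D_c = (k_1/k_a) L₀ e^(−k_1 t_c) = (0.244/1.96) × 20.0 × e^(−0.244×1.065) = 0.1245 × 20.0 × 0.7711 = 1.920 mg/L.
Minimum DO = C_s − D_c = 10.9 − 1.920 = 8.980 mg/L.
x_c = v t_c = 1.01 m/s × 1.065 d × 86400 s/d = 92940 m ≈ 92.9 km.

t_c ≈ 1.07 d; D_c ≈ 1.92 mg/L; min DO ≈ 8.98 mg/L; x_c ≈ 92.9 km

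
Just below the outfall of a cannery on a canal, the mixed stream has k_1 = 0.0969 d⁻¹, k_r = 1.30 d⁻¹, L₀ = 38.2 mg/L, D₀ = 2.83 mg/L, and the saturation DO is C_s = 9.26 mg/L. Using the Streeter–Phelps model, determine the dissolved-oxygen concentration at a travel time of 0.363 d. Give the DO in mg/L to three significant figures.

k_1 L₀/(k_r−k_1) = 0.0969×38.2/(1.30−0.0969) = 3.702/1.203 = 3.077 mg/L.
e^(−k_1 t) = e^(−0.0969×0.3630) = 0.9654; e^(−k_r t) = e^(−1.30×0.3630) = 0.6238.
D = 3.077 × (0.9654 − 0.6238) + 2.83 × 0.6238 = 1.051 + 1.765 = 2.816 mg/L.
DO = C_s − D = 9.26 − 2.816 = 6.444 mg/L.

DO ≈ 6.44 mg/L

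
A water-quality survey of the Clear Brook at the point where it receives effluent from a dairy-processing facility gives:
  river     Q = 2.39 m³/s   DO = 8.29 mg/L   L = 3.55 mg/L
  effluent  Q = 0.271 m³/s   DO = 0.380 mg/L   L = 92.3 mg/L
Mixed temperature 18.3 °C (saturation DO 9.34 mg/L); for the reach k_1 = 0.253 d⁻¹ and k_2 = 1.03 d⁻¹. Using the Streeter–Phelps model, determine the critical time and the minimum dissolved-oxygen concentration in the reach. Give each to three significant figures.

t_c ≈ 1.03 d; minimum DO ≈ 6.96 mg/L

Mixed DO = (2.39×8.29 + 0.271×0.380)/(2.39+0.271) = 19.92/2.661 = 7.484 mg/L.
Mixed L₀ = (2.39×3.55 + 0.271×92.3)/(2.661) = 33.50/2.661 = 12.59 mg/L.
Initial deficit D₀ = C_s − DO₀ = 9.34 − 7.484 = 1.856 mg/L.
t_c = (1/0.7770) ln[(1.03/0.253)(1 − 1.856×0.7770/(0.253×12.59))] = 1.287 × ln(2.228) = 1.031 d.
D_c = (0.253/1.03) × 12.59 × e^(−0.253×1.031) = 0.2456 × 12.59 × 0.7704 = 2.382 mg/L.
Minimum DO = 9.34 − 2.382 = 6.958 mg/L.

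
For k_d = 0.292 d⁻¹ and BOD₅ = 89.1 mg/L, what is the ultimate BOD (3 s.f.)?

L₀ ≈ 116 mg/L

BOD₅ = L₀(1 − e^(−5k_d)) ⇒ L₀ = BOD₅ / (1 − e^(−5×0.292))
= 89.1 / (1 − 0.2322) = 89.1 / 0.7678 = 116.1 mg/L.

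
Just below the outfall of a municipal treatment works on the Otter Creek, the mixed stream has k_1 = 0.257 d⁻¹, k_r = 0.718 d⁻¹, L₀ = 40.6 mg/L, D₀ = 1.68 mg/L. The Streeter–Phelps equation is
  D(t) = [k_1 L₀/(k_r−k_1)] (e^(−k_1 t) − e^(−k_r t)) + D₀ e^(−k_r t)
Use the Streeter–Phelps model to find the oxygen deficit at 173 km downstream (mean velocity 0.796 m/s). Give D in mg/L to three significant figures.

Travel time t = x/v = 173 km / (0.796 m/s) = 173000 m / 0.796 m/s = 217300 s = 2.515 d.
k_1 L₀/(k_r−k_1) = 0.257×40.6/(0.718−0.257) = 10.43/0.4610 = 22.63 mg/L.
e^(−k_1 t) = e^(−0.257×2.515) = 0.5239; e^(−k_r t) = e^(−0.718×2.515) = 0.1643.
D = 22.63 × (0.5239 − 0.1643) + 1.68 × 0.1643 = 8.139 + 0.2760 = 8.415 mg/L.

D ≈ 8.42 mg/L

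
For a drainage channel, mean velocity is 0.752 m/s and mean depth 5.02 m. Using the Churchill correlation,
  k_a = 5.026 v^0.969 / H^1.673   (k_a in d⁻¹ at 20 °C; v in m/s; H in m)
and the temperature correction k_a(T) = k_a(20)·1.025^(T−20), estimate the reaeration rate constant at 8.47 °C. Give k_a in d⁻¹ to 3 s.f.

k_a ≈ 0.193 d⁻¹

k_a(20) = 5.026 × 0.752^0.969 / 5.02^1.673 = 5.026 × 0.7587 / 14.87 = 0.2564 d⁻¹.
k_a(8.47) = 0.2564 × 1.025^(8.47−20) = 0.2564 × 0.7522 = 0.1929 d⁻¹.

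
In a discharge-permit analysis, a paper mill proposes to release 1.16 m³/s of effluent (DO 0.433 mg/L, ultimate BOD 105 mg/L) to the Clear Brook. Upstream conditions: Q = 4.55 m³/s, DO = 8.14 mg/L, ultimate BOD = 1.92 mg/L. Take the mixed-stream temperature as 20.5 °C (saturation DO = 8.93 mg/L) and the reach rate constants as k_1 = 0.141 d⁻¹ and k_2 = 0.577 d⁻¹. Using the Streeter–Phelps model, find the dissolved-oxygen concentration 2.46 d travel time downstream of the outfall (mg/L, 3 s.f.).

DO ≈ 4.92 mg/L

Mixed DO = (4.55×8.14 + 1.16×0.433)/(4.55+1.16) = 37.54/5.710 = 6.574 mg/L.
Mixed L₀ = (4.55×1.92 + 1.16×105)/(5.710) = 130.5/5.710 = 22.86 mg/L.
Initial deficit D₀ = C_s − DO₀ = 8.93 − 6.574 = 2.356 mg/L.
D(2.46) = [0.141×22.86/(0.577−0.141)](e^(−0.141×2.46) − e^(−0.577×2.46)) + 2.356 e^(−0.577×2.46)
= 7.393 × (0.7069 − 0.2419) + 2.356 × 0.2419 = 4.008 mg/L.
DO = 8.93 − 4.008 = 4.922 mg/L.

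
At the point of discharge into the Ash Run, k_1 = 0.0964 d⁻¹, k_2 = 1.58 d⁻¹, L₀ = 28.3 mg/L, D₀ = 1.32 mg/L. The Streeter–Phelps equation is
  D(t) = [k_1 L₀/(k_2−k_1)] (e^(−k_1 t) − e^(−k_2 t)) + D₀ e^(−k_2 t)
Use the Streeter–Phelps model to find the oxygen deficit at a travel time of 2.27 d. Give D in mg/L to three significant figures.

k_1 L₀/(k_2−k_1) = 0.0964×28.3/(1.58−0.0964) = 2.728/1.484 = 1.839 mg/L.
e^(−k_1 t) = e^(−0.0964×2.270) = 0.8035; e^(−k_2 t) = e^(−1.58×2.270) = 0.02769.
D = 1.839 × (0.8035 − 0.02769) + 1.32 × 0.02769 = 1.427 + 0.03655 = 1.463 mg/L.

D ≈ 1.46 mg/L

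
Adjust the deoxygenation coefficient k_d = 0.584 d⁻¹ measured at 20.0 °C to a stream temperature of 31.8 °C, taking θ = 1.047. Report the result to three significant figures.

k_d(T₂) = k_d(T₁) · θ^(T₂−T₁) = 0.584 × 1.047^(31.8−20.0)
= 0.584 × 1.047^11.8 = 0.584 × 1.719 = 1.004 d⁻¹.

k_d ≈ 1.00 d⁻¹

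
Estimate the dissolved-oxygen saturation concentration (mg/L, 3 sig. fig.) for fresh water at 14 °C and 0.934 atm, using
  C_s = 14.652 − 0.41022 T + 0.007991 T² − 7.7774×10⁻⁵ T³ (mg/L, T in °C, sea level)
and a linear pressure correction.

At sea level: C_s = 14.652 − 0.41022×14 + 0.007991×14² − 7.7774×10⁻⁵×14³ = 10.26 mg/L.
Pressure correction: C_s' = 10.26 × 0.934 = 9.584 mg/L.

C_s ≈ 9.58 mg/L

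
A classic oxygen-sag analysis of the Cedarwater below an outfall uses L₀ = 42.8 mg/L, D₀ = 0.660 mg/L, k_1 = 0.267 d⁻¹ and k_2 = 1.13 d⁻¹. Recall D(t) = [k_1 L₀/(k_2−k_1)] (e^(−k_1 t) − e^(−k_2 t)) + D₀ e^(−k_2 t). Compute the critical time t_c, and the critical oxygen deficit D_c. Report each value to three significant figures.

With k_2/k_1 = 4.232 and 1 − D₀(k_2−k_1)/(k_1 L₀) = 0.9502,
t_c = ln(4.232 × 0.9502) / (1.13 − 0.267) = ln(4.021) / 0.8630 = 1.392/0.8630 = 1.613 d.
D_c = (k_1/k_2) L₀ e^(−k_1 t_c) = (0.267/1.13) × 42.8 × e^(−0.267×1.613) = 0.2363 × 42.8 × 0.6502 = 6.575 mg/L.

t_c ≈ 1.61 d; D_c ≈ 6.57 mg/L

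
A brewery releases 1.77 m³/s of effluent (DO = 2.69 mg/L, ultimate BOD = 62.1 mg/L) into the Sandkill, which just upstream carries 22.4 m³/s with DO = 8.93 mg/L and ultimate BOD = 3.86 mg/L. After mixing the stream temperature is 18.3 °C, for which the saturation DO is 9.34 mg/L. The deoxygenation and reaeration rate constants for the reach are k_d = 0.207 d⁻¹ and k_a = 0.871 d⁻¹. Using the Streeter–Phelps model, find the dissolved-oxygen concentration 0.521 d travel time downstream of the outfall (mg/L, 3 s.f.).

Mixed DO = (22.4×8.93 + 1.77×2.69)/(22.4+1.77) = 204.8/24.17 = 8.473 mg/L.
Mixed L₀ = (22.4×3.86 + 1.77×62.1)/(24.17) = 196.4/24.17 = 8.125 mg/L.
Initial deficit D₀ = C_s − DO₀ = 9.34 − 8.473 = 0.8670 mg/L.
D(0.521) = [0.207×8.125/(0.871−0.207)](e^(−0.207×0.521) − e^(−0.871×0.521)) + 0.8670 e^(−0.871×0.521)
= 2.533 × (0.8978 − 0.6352) + 0.8670 × 0.6352 = 1.216 mg/L.
DO = 9.34 − 1.216 = 8.124 mg/L.

DO ≈ 8.12 mg/L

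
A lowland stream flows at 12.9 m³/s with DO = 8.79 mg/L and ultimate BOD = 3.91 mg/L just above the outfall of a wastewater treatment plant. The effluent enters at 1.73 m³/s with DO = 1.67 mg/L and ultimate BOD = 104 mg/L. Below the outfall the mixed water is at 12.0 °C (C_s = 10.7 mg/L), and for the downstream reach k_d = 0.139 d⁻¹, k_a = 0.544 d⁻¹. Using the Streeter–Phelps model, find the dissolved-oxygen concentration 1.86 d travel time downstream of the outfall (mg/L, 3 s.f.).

DO ≈ 7.49 mg/L

Mixed DO = (12.9×8.79 + 1.73×1.67)/(12.9+1.73) = 116.3/14.63 = 7.948 mg/L.
Mixed L₀ = (12.9×3.91 + 1.73×104)/(14.63) = 230.4/14.63 = 15.75 mg/L.
Initial deficit D₀ = C_s − DO₀ = 10.7 − 7.948 = 2.752 mg/L.
D(1.86) = [0.139×15.75/(0.544−0.139)](e^(−0.139×1.86) − e^(−0.544×1.86)) + 2.752 e^(−0.544×1.86)
= 5.404 × (0.7722 − 0.3635) + 2.752 × 0.3635 = 3.209 mg/L.
DO = 10.7 − 3.209 = 7.491 mg/L.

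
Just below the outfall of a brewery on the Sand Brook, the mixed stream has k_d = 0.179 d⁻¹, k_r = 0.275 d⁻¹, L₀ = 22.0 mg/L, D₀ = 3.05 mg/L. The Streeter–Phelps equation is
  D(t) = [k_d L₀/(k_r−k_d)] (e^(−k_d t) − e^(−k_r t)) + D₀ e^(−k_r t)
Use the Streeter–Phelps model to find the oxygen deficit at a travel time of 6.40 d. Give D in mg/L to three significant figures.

D ≈ 6.51 mg/L

k_d L₀/(k_r−k_d) = 0.179×22.0/(0.275−0.179) = 3.938/0.09600 = 41.02 mg/L.
e^(−k_d t) = e^(−0.179×6.400) = 0.3180; e^(−k_r t) = e^(−0.275×6.400) = 0.1720.
D = 41.02 × (0.3180 − 0.1720) + 3.05 × 0.1720 = 5.989 + 0.5247 = 6.513 mg/L.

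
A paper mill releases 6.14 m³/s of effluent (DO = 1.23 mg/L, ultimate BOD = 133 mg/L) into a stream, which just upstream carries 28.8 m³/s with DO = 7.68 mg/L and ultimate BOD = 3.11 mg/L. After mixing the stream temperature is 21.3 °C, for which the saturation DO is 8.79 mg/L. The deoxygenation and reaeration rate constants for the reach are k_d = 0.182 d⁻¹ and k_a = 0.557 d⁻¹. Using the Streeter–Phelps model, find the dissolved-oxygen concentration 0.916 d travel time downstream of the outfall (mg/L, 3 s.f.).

Mixed DO = (28.8×7.68 + 6.14×1.23)/(28.8+6.14) = 228.7/34.94 = 6.547 mg/L.
Mixed L₀ = (28.8×3.11 + 6.14×133)/(34.94) = 906.2/34.94 = 25.94 mg/L.
Initial deficit D₀ = C_s − DO₀ = 8.79 − 6.547 = 2.243 mg/L.
D(0.916) = [0.182×25.94/(0.557−0.182)](e^(−0.182×0.916) − e^(−0.557×0.916)) + 2.243 e^(−0.557×0.916)
= 12.59 × (0.8464 − 0.6004) + 2.243 × 0.6004 = 4.444 mg/L.
DO = 8.79 − 4.444 = 4.346 mg/L.

DO ≈ 4.35 mg/L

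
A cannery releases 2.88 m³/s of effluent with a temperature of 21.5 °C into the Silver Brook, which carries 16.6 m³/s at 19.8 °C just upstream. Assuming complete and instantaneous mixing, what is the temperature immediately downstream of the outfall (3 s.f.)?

20.1 °C

Flow-weighted mixing: C = (Q_r C_r + Q_w C_w)/(Q_r + Q_w)
= (16.6×19.8 + 2.88×21.5)/(16.6 + 2.88) = 390.6/19.48 = 20.05 °C.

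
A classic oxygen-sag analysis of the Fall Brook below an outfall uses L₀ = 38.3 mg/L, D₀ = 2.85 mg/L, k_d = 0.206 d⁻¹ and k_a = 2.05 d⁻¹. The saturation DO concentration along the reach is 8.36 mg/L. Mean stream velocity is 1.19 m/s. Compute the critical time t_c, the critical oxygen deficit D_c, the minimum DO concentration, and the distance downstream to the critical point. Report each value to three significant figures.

At the critical point dD/dt = 0, so k_d L₀ e^(−k_d t) = k_a D. Substituting D(t) from the Streeter–Phelps equation and solving for t gives
t_c = ln[(k_a/k_d)(1 − D₀(k_a−k_d)/(k_d L₀))] / (k_a−k_d).
Here k_a−k_d = 1.844 d⁻¹ and 1 − D₀(k_a−k_d)/(k_d L₀) = 1 − 2.85×1.844/(0.206×38.3) = 0.3339, so
t_c = ln(9.951 × 0.3339) / 1.844 = 1.201 / 1.844 = 0.6512 d.
L(t_c) = L₀ e^(−k_d t_c) = 38.3 × 0.8745 = 33.49 mg/L, and at the critical point k_a D_c = k_d L, so D_c = (0.206/2.05) × 33.49 = 3.366 mg/L.
Minimum DO = C_s − D_c = 8.36 − 3.366 = 4.994 mg/L.
x_c = v t_c = 1.19 m/s × 0.6512 d × 86400 s/d = 66950 m ≈ 67.0 km.

t_c ≈ 0.651 d; D_c ≈ 3.37 mg/L; min DO ≈ 4.99 mg/L; x_c ≈ 67.0 km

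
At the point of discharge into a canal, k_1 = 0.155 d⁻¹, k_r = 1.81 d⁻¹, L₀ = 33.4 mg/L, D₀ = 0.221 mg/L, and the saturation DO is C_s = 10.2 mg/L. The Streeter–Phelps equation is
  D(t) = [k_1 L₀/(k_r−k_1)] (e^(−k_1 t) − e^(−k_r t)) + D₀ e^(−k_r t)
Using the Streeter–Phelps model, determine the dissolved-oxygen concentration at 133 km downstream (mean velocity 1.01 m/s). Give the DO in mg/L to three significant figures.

DO ≈ 7.91 mg/L

Travel time t = x/v = 133 km / (1.01 m/s) = 133000 m / 1.01 m/s = 131700 s = 1.524 d.
k_1 L₀/(k_r−k_1) = 0.155×33.4/(1.81−0.155) = 5.177/1.655 = 3.128 mg/L.
e^(−k_1 t) = e^(−0.155×1.524) = 0.7896; e^(−k_r t) = e^(−1.81×1.524) = 0.06338.
D = 3.128 × (0.7896 − 0.06338) + 0.221 × 0.06338 = 2.272 + 0.01401 = 2.286 mg/L.
DO = C_s − D = 10.2 − 2.286 = 7.914 mg/L.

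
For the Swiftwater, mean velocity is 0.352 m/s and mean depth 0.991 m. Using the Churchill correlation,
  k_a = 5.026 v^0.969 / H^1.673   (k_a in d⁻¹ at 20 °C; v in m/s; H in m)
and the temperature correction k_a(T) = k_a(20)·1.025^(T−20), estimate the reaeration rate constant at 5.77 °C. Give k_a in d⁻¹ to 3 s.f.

k_a(20) = 5.026 × 0.352^0.969 / 0.991^1.673 = 5.026 × 0.3636 / 0.9850 = 1.855 d⁻¹.
k_a(5.77) = 1.855 × 1.025^(5.77−20) = 1.855 × 0.7037 = 1.306 d⁻¹.

k_a ≈ 1.31 d⁻¹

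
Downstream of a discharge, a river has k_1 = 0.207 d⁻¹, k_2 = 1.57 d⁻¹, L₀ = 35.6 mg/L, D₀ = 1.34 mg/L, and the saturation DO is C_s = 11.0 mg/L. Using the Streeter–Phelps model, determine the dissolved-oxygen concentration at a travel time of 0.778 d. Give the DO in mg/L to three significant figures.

k_1 L₀/(k_2−k_1) = 0.207×35.6/(1.57−0.207) = 7.369/1.363 = 5.407 mg/L.
e^(−k_1 t) = e^(−0.207×0.7780) = 0.8513; e^(−k_2 t) = e^(−1.57×0.7780) = 0.2948.
D = 5.407 × (0.8513 − 0.2948) + 1.34 × 0.2948 = 3.009 + 0.3950 = 3.404 mg/L.
DO = C_s − D = 11.0 − 3.404 = 7.596 mg/L.

DO ≈ 7.60 mg/L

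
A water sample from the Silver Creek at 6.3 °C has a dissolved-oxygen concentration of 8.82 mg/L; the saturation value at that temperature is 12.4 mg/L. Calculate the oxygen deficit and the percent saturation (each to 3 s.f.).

D = C_s − C = 12.4 − 8.82 = 3.58 mg/L.
% saturation = 8.82/12.4 × 100 = 71.1 %.

D ≈ 3.58 mg/L; 71.1 % saturation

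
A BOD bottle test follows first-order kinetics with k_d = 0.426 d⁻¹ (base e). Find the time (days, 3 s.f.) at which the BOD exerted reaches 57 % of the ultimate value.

y/L₀ = 1 − e^(−k_d t) = 0.57 ⇒ e^(−k_d t) = 0.430
t = −ln(0.430) / 0.426 = 0.8440 / 0.426 = 1.981 d.

t ≈ 1.98 d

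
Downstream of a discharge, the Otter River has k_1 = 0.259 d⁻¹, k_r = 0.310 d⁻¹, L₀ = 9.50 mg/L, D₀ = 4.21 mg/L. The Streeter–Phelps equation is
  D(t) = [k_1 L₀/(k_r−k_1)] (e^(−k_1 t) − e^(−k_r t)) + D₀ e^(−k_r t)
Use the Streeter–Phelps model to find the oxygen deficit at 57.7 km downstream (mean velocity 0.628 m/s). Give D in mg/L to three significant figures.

Travel time t = x/v = 57.7 km / (0.628 m/s) = 57700 m / 0.628 m/s = 91880 s = 1.063 d.
k_1 L₀/(k_r−k_1) = 0.259×9.50/(0.310−0.259) = 2.461/0.05100 = 48.25 mg/L.
e^(−k_1 t) = e^(−0.259×1.063) = 0.7592; e^(−k_r t) = e^(−0.310×1.063) = 0.7192.
D = 48.25 × (0.7592 − 0.7192) + 4.21 × 0.7192 = 1.934 + 3.028 = 4.961 mg/L.

D ≈ 4.96 mg/L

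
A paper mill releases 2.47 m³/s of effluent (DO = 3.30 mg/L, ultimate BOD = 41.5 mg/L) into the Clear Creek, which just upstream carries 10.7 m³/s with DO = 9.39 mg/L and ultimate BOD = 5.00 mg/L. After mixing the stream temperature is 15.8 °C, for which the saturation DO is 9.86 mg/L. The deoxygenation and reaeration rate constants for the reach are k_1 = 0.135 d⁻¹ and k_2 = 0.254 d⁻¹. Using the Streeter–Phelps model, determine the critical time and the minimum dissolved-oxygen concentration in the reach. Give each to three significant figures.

Mixed DO = (10.7×9.39 + 2.47×3.30)/(10.7+2.47) = 108.6/13.17 = 8.248 mg/L.
Mixed L₀ = (10.7×5.00 + 2.47×41.5)/(13.17) = 156.0/13.17 = 11.85 mg/L.
Initial deficit D₀ = C_s − DO₀ = 9.86 − 8.248 = 1.612 mg/L.
t_c = (1/0.1190) ln[(0.254/0.135)(1 − 1.612×0.1190/(0.135×11.85))] = 8.403 × ln(1.656) = 4.237 d.
D_c = (0.135/0.254) × 11.85 × e^(−0.135×4.237) = 0.5315 × 11.85 × 0.5644 = 3.553 mg/L.
Minimum DO = 9.86 − 3.553 = 6.307 mg/L.

t_c ≈ 4.24 d; minimum DO ≈ 6.31 mg/L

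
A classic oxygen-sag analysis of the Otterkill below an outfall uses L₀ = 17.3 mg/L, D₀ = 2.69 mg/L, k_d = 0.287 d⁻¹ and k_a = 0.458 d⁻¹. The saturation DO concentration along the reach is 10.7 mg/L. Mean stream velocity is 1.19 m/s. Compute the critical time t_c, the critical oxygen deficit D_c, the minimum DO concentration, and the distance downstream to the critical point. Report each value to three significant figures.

t_c ≈ 2.16 d; D_c ≈ 5.82 mg/L; min DO ≈ 4.88 mg/L; x_c ≈ 223 km

At the critical point dD/dt = 0, so k_d L₀ e^(−k_d t) = k_a D. Substituting D(t) from the Streeter–Phelps equation and solving for t gives
t_c = ln[(k_a/k_d)(1 − D₀(k_a−k_d)/(k_d L₀))] / (k_a−k_d).
Here k_a−k_d = 0.1710 d⁻¹ and 1 − D₀(k_a−k_d)/(k_d L₀) = 1 − 2.69×0.1710/(0.287×17.3) = 0.9074, so
t_c = ln(1.596 × 0.9074) / 0.1710 = 0.3702 / 0.1710 = 2.165 d.
D_c = (k_d/k_a) L₀ e^(−k_d t_c) = (0.287/0.458) × 17.3 × e^(−0.287×2.165) = 0.6266 × 17.3 × 0.5373 = 5.824 mg/L.
Minimum DO = C_s − D_c = 10.7 − 5.824 = 4.876 mg/L.
x_c = v t_c = 1.19 m/s × 2.165 d × 86400 s/d = 222600 m ≈ 223 km.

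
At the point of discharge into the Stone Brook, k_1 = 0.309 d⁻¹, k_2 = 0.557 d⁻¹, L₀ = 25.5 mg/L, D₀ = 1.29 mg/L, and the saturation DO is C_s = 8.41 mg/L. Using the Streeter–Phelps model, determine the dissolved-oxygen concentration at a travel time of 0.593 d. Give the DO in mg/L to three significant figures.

DO ≈ 3.87 mg/L

k_1 L₀/(k_2−k_1) = 0.309×25.5/(0.557−0.309) = 7.880/0.2480 = 31.77 mg/L.
e^(−k_1 t) = e^(−0.309×0.5930) = 0.8326; e^(−k_2 t) = e^(−0.557×0.5930) = 0.7187.
D = 31.77 × (0.8326 − 0.7187) + 1.29 × 0.7187 = 3.618 + 0.9271 = 4.545 mg/L.
DO = C_s − D = 8.41 − 4.545 = 3.865 mg/L.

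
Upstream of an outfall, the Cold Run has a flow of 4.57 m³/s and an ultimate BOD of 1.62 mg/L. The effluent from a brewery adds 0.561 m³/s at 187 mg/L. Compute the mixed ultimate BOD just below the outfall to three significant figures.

21.9 mg/L

Flow-weighted mixing: C = (Q_r C_r + Q_w C_w)/(Q_r + Q_w)
= (4.57×1.62 + 0.561×187)/(4.57 + 0.561) = 112.3/5.131 = 21.89 mg/L.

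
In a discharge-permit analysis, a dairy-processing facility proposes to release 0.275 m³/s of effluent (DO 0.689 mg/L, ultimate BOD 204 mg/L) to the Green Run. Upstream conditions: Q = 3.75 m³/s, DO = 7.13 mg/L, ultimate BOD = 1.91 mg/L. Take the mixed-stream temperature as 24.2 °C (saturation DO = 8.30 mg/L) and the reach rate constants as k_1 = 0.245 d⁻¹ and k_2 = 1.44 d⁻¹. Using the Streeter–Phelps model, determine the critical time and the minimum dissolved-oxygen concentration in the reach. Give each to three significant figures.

Mixed DO = (3.75×7.13 + 0.275×0.689)/(3.75+0.275) = 26.93/4.025 = 6.690 mg/L.
Mixed L₀ = (3.75×1.91 + 0.275×204)/(4.025) = 63.26/4.025 = 15.72 mg/L.
Initial deficit D₀ = C_s − DO₀ = 8.30 − 6.690 = 1.610 mg/L.
t_c = (1/1.195) ln[(1.44/0.245)(1 − 1.610×1.195/(0.245×15.72))] = 0.8368 × ln(2.941) = 0.9027 d.
D_c = (0.245/1.44) × 15.72 × e^(−0.245×0.9027) = 0.1701 × 15.72 × 0.8016 = 2.144 mg/L.
Minimum DO = 8.30 − 2.144 = 6.156 mg/L.

t_c ≈ 0.903 d; minimum DO ≈ 6.16 mg/L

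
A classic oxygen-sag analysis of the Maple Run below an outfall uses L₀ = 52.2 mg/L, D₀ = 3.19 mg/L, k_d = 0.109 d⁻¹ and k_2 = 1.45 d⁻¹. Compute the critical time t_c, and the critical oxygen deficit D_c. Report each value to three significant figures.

t_c ≈ 0.891 d; D_c ≈ 3.56 mg/L

With k_2/k_d = 13.30 and 1 − D₀(k_2−k_d)/(k_d L₀) = 0.2482,
t_c = ln(13.30 × 0.2482) / (1.45 − 0.109) = ln(3.301) / 1.341 = 1.194/1.341 = 0.8906 d.
D_c = (k_d/k_2) L₀ e^(−k_d t_c) = (0.109/1.45) × 52.2 × e^(−0.109×0.8906) = 0.07517 × 52.2 × 0.9075 = 3.561 mg/L.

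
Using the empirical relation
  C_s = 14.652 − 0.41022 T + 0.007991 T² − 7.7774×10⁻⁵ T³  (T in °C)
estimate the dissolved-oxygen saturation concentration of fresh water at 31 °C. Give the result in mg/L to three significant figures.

C_s = 14.652 − 0.41022×31 + 0.007991×31² − 7.7774×10⁻⁵×31³ = 7.298 mg/L.

C_s ≈ 7.30 mg/L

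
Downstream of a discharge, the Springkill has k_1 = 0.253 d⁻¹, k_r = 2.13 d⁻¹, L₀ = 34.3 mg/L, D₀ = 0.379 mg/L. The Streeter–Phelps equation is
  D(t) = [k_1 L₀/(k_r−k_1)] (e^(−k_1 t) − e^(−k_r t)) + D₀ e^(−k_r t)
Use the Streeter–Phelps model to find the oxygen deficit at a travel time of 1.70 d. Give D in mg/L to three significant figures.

k_1 L₀/(k_r−k_1) = 0.253×34.3/(2.13−0.253) = 8.678/1.877 = 4.623 mg/L.
e^(−k_1 t) = e^(−0.253×1.700) = 0.6504; e^(−k_r t) = e^(−2.13×1.700) = 0.02676.
D = 4.623 × (0.6504 − 0.02676) + 0.379 × 0.02676 = 2.883 + 0.01014 = 2.894 mg/L.

D ≈ 2.89 mg/L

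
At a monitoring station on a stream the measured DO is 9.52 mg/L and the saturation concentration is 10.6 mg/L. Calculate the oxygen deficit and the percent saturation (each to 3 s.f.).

D ≈ 1.08 mg/L; 89.8 % saturation

D = C_s − C = 10.6 − 9.52 = 1.08 mg/L.
% saturation = 9.52/10.6 × 100 = 89.8 %.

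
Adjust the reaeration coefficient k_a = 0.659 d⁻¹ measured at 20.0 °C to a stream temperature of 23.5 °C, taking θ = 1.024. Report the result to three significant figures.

k_a(T₂) = k_a(T₁) · θ^(T₂−T₁) = 0.659 × 1.024^(23.5−20.0)
= 0.659 × 1.024^3.50 = 0.659 × 1.087 = 0.7160 d⁻¹.

k_a ≈ 0.716 d⁻¹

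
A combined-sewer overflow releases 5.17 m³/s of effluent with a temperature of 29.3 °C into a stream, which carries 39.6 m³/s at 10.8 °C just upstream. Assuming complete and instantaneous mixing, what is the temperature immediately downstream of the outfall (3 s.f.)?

Flow-weighted mixing: C = (Q_r C_r + Q_w C_w)/(Q_r + Q_w)
= (39.6×10.8 + 5.17×29.3)/(39.6 + 5.17) = 579.2/44.77 = 12.94 °C.

12.9 °C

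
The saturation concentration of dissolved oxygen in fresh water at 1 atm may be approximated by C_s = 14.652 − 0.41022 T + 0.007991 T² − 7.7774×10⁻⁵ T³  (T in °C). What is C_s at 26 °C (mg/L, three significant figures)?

C_s = 14.652 − 0.41022×26 + 0.007991×26² − 7.7774×10⁻⁵×26³ = 8.021 mg/L.

C_s ≈ 8.02 mg/L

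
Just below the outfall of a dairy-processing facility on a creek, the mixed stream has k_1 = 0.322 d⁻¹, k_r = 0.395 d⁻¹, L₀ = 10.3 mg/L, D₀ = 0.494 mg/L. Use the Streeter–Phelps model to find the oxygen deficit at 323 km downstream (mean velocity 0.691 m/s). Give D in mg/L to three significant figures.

Travel time t = x/v = 323 km / (0.691 m/s) = 323000 m / 0.691 m/s = 467400 s = 5.410 d.
k_1 L₀/(k_r−k_1) = 0.322×10.3/(0.395−0.322) = 3.317/0.07300 = 45.43 mg/L.
e^(−k_1 t) = e^(−0.322×5.410) = 0.1752; e^(−k_r t) = e^(−0.395×5.410) = 0.1180.
D = 45.43 × (0.1752 − 0.1180) + 0.494 × 0.1180 = 2.597 + 0.05830 = 2.655 mg/L.

D ≈ 2.65 mg/L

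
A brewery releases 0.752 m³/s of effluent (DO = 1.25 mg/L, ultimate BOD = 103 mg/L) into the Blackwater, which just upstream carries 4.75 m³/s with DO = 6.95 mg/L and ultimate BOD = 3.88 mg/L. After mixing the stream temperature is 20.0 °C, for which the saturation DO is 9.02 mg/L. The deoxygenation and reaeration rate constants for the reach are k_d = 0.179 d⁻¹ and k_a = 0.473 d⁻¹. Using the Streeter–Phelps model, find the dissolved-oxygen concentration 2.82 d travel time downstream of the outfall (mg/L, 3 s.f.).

Mixed DO = (4.75×6.95 + 0.752×1.25)/(4.75+0.752) = 33.95/5.502 = 6.171 mg/L.
Mixed L₀ = (4.75×3.88 + 0.752×103)/(5.502) = 95.89/5.502 = 17.43 mg/L.
Initial deficit D₀ = C_s − DO₀ = 9.02 − 6.171 = 2.849 mg/L.
D(2.82) = [0.179×17.43/(0.473−0.179)](e^(−0.179×2.82) − e^(−0.473×2.82)) + 2.849 e^(−0.473×2.82)
= 10.61 × (0.6036 − 0.2635) + 2.849 × 0.2635 = 4.360 mg/L.
DO = 9.02 − 4.360 = 4.660 mg/L.

DO ≈ 4.66 mg/L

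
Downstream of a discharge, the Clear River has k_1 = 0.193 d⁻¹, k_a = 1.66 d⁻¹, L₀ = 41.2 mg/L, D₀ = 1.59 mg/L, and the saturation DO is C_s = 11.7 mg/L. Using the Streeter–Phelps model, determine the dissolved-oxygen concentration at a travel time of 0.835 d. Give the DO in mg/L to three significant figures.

k_1 L₀/(k_a−k_1) = 0.193×41.2/(1.66−0.193) = 7.952/1.467 = 5.420 mg/L.
e^(−k_1 t) = e^(−0.193×0.8350) = 0.8512; e^(−k_a t) = e^(−1.66×0.8350) = 0.2500.
D = 5.420 × (0.8512 − 0.2500) + 1.59 × 0.2500 = 3.258 + 0.3976 = 3.656 mg/L.
DO = C_s − D = 11.7 − 3.656 = 8.044 mg/L.

DO ≈ 8.04 mg/L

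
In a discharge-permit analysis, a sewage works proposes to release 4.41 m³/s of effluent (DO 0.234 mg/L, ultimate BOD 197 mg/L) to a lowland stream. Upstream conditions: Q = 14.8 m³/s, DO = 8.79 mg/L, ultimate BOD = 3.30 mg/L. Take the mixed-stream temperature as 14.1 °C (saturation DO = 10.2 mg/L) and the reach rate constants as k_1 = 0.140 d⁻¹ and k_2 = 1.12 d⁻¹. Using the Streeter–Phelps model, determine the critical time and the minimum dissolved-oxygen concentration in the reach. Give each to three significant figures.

Mixed DO = (14.8×8.79 + 4.41×0.234)/(14.8+4.41) = 131.1/19.21 = 6.826 mg/L.
Mixed L₀ = (14.8×3.30 + 4.41×197)/(19.21) = 917.6/19.21 = 47.77 mg/L.
Initial deficit D₀ = C_s − DO₀ = 10.2 − 6.826 = 3.374 mg/L.
t_c = (1/0.9800) ln[(1.12/0.140)(1 − 3.374×0.9800/(0.140×47.77))] = 1.020 × ln(4.044) = 1.426 d.
D_c = (0.140/1.12) × 47.77 × e^(−0.140×1.426) = 0.1250 × 47.77 × 0.8190 = 4.890 mg/L.
Minimum DO = 10.2 − 4.890 = 5.310 mg/L.

t_c ≈ 1.43 d; minimum DO ≈ 5.31 mg/L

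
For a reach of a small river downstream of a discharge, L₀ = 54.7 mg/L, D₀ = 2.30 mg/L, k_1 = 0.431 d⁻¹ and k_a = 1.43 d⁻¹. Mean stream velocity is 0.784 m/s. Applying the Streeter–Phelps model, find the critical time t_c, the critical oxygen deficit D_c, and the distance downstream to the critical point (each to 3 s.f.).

At the critical point dD/dt = 0, so k_1 L₀ e^(−k_1 t) = k_a D. Substituting D(t) from the Streeter–Phelps equation and solving for t gives
t_c = ln[(k_a/k_1)(1 − D₀(k_a−k_1)/(k_1 L₀))] / (k_a−k_1).
Here k_a−k_1 = 0.9990 d⁻¹ and 1 − D₀(k_a−k_1)/(k_1 L₀) = 1 − 2.30×0.9990/(0.431×54.7) = 0.9025, so
t_c = ln(3.318 × 0.9025) / 0.9990 = 1.097 / 0.9990 = 1.098 d.
L(t_c) = L₀ e^(−k_1 t_c) = 54.7 × 0.6230 = 34.08 mg/L, and at the critical point k_a D_c = k_1 L, so D_c = (0.431/1.43) × 34.08 = 10.27 mg/L.
x_c = v t_c = 0.784 m/s × 1.098 d × 86400 s/d = 74370 m ≈ 74.4 km.

t_c ≈ 1.10 d; D_c ≈ 10.3 mg/L; x_c ≈ 74.4 km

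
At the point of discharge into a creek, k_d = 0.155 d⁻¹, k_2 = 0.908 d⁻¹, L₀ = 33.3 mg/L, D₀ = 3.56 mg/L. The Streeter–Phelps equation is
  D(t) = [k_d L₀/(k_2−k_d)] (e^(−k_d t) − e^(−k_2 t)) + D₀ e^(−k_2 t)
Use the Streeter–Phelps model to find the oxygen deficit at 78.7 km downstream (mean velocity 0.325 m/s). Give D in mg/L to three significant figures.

Travel time t = x/v = 78.7 km / (0.325 m/s) = 78700 m / 0.325 m/s = 242200 s = 2.803 d.
k_d L₀/(k_2−k_d) = 0.155×33.3/(0.908−0.155) = 5.161/0.7530 = 6.855 mg/L.
e^(−k_d t) = e^(−0.155×2.803) = 0.6476; e^(−k_2 t) = e^(−0.908×2.803) = 0.07848.
D = 6.855 × (0.6476 − 0.07848) + 3.56 × 0.07848 = 3.901 + 0.2794 = 4.181 mg/L.

D ≈ 4.18 mg/L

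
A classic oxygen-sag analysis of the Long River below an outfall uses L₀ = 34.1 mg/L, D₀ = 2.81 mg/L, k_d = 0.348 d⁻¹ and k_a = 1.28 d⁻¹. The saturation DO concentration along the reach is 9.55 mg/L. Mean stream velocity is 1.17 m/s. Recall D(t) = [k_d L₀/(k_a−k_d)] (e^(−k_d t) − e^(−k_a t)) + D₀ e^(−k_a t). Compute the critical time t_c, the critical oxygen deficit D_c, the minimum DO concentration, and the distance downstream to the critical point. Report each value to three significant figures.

t_c = [1/(k_a−k_d)] ln[(k_a/k_d)(1 − D₀(k_a−k_d)/(k_d L₀))]
= [1/(1.28−0.348)] ln[(1.28/0.348)(1 − 2.81×0.9320/(0.348×34.1))]
= (1/0.9320) ln[3.678 × 0.7793] = 1.073 × ln(2.866) = 1.073 × 1.053 = 1.130 d.
L(t_c) = L₀ e^(−k_d t_c) = 34.1 × 0.6749 = 23.01 mg/L, and at the critical point k_a D_c = k_d L, so D_c = (0.348/1.28) × 23.01 = 6.257 mg/L.
Minimum DO = C_s − D_c = 9.55 − 6.257 = 3.293 mg/L.
x_c = v t_c = 1.17 m/s × 1.130 d × 86400 s/d = 114200 m ≈ 114 km.

t_c ≈ 1.13 d; D_c ≈ 6.26 mg/L; min DO ≈ 3.29 mg/L; x_c ≈ 114 km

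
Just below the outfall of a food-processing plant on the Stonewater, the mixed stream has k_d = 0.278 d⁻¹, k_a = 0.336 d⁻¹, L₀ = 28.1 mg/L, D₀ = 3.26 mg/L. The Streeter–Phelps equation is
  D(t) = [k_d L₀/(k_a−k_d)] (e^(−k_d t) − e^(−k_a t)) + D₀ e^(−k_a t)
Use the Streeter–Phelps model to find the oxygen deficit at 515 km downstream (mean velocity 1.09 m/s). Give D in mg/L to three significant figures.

D ≈ 8.52 mg/L

Travel time t = x/v = 515 km / (1.09 m/s) = 515000 m / 1.09 m/s = 472500 s = 5.468 d.
k_d L₀/(k_a−k_d) = 0.278×28.1/(0.336−0.278) = 7.812/0.05800 = 134.7 mg/L.
e^(−k_d t) = e^(−0.278×5.468) = 0.2187; e^(−k_a t) = e^(−0.336×5.468) = 0.1592.
D = 134.7 × (0.2187 − 0.1592) + 3.26 × 0.1592 = 8.004 + 0.5191 = 8.524 mg/L.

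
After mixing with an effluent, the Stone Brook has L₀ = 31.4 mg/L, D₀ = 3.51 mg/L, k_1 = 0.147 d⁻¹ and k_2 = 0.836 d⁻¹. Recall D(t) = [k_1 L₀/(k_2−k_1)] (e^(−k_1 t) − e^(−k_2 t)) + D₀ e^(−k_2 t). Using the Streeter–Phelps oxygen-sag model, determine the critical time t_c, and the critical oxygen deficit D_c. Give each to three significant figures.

t_c ≈ 1.45 d; D_c ≈ 4.46 mg/L

At the critical point dD/dt = 0, so k_1 L₀ e^(−k_1 t) = k_2 D. Substituting D(t) from the Streeter–Phelps equation and solving for t gives
t_c = ln[(k_2/k_1)(1 − D₀(k_2−k_1)/(k_1 L₀))] / (k_2−k_1).
Here k_2−k_1 = 0.6890 d⁻¹ and 1 − D₀(k_2−k_1)/(k_1 L₀) = 1 − 3.51×0.6890/(0.147×31.4) = 0.4761, so
t_c = ln(5.687 × 0.4761) / 0.6890 = 0.9960 / 0.6890 = 1.446 d.
D_c = (k_1/k_2) L₀ e^(−k_1 t_c) = (0.147/0.836) × 31.4 × e^(−0.147×1.446) = 0.1758 × 31.4 × 0.8086 = 4.464 mg/L.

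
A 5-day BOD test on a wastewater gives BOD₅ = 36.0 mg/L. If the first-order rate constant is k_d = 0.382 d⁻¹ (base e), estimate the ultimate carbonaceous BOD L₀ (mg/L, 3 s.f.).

BOD₅ = L₀(1 − e^(−5k_d)) ⇒ L₀ = BOD₅ / (1 − e^(−5×0.382))
= 36.0 / (1 − 0.1481) = 36.0 / 0.8519 = 42.26 mg/L.

L₀ ≈ 42.3 mg/L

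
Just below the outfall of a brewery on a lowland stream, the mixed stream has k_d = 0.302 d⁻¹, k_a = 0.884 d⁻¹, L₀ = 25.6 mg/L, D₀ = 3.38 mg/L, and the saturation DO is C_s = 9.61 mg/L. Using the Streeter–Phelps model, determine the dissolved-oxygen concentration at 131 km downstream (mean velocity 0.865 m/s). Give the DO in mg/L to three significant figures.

DO ≈ 3.89 mg/L

Travel time t = x/v = 131 km / (0.865 m/s) = 131000 m / 0.865 m/s = 151400 s = 1.753 d.
k_d L₀/(k_a−k_d) = 0.302×25.6/(0.884−0.302) = 7.731/0.5820 = 13.28 mg/L.
e^(−k_d t) = e^(−0.302×1.753) = 0.5890; e^(−k_a t) = e^(−0.884×1.753) = 0.2124.
D = 13.28 × (0.5890 − 0.2124) + 3.38 × 0.2124 = 5.003 + 0.7178 = 5.721 mg/L.
DO = C_s − D = 9.61 − 5.721 = 3.889 mg/L.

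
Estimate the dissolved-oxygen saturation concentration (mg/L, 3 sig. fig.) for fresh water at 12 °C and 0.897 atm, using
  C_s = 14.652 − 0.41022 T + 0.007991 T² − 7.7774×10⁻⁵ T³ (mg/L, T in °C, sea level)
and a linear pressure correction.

At sea level: C_s = 14.652 − 0.41022×12 + 0.007991×12² − 7.7774×10⁻⁵×12³ = 10.75 mg/L.
Pressure correction: C_s' = 10.75 × 0.897 = 9.639 mg/L.

C_s ≈ 9.64 mg/L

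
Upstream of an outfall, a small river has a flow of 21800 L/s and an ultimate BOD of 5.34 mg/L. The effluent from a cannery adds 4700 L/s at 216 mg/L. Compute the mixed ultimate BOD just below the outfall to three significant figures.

Flow-weighted mixing: C = (Q_r C_r + Q_w C_w)/(Q_r + Q_w)
= (21800×5.34 + 4700×216)/(21800 + 4700) = 1.132×10^6/26500 = 42.70 mg/L.

42.7 mg/L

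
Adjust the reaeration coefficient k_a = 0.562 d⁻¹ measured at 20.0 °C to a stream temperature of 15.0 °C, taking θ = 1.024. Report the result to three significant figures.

k_a(T₂) = k_a(T₁) · θ^(T₂−T₁) = 0.562 × 1.024^(15.0−20.0)
= 0.562 × 1.024^-5.00 = 0.562 × 0.8882 = 0.4992 d⁻¹.

k_a ≈ 0.499 d⁻¹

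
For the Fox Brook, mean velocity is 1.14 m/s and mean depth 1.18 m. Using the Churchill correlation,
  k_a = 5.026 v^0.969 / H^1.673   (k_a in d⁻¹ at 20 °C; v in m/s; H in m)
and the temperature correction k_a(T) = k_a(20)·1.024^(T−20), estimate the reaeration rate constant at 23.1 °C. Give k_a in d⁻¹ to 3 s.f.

k_a ≈ 4.66 d⁻¹

k_a(20) = 5.026 × 1.14^0.969 / 1.18^1.673 = 5.026 × 1.135 / 1.319 = 4.326 d⁻¹.
k_a(23.1) = 4.326 × 1.024^(23.1−20) = 4.326 × 1.076 = 4.656 d⁻¹.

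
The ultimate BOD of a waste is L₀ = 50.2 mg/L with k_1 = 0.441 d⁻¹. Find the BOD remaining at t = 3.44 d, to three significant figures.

L_t = L₀ e^(−k_1 t) = 50.2 × e^(−0.441×3.44) = 50.2 × 0.2194 = 11.01 mg/L.

L ≈ 11.0 mg/L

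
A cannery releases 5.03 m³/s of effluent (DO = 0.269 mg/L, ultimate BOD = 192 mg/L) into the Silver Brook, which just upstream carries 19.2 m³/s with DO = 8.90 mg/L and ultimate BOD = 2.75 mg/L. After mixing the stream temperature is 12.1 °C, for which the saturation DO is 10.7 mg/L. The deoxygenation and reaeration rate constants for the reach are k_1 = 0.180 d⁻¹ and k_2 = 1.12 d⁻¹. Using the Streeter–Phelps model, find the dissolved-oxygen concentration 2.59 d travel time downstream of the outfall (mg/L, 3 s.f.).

Mixed DO = (19.2×8.90 + 5.03×0.269)/(19.2+5.03) = 172.2/24.23 = 7.108 mg/L.
Mixed L₀ = (19.2×2.75 + 5.03×192)/(24.23) = 1019/24.23 = 42.04 mg/L.
Initial deficit D₀ = C_s − DO₀ = 10.7 − 7.108 = 3.592 mg/L.
D(2.59) = [0.180×42.04/(1.12−0.180)](e^(−0.180×2.59) − e^(−1.12×2.59)) + 3.592 e^(−1.12×2.59)
= 8.050 × (0.6274 − 0.05498) + 3.592 × 0.05498 = 4.805 mg/L.
DO = 10.7 − 4.805 = 5.895 mg/L.

DO ≈ 5.89 mg/L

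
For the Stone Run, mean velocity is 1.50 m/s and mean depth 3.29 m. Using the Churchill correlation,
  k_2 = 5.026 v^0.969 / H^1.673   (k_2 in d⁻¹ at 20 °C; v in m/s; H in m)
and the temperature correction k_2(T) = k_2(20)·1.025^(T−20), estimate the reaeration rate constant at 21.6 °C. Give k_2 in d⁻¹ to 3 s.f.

k_2(20) = 5.026 × 1.50^0.969 / 3.29^1.673 = 5.026 × 1.481 / 7.333 = 1.015 d⁻¹.
k_2(21.6) = 1.015 × 1.025^(21.6−20) = 1.015 × 1.040 = 1.056 d⁻¹.

k_2 ≈ 1.06 d⁻¹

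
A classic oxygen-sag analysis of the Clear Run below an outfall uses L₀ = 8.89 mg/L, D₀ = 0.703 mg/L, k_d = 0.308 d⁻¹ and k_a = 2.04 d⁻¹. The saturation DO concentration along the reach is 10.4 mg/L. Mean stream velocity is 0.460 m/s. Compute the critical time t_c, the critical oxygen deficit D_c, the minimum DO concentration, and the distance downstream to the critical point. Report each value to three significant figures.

t_c = [1/(k_a−k_d)] ln[(k_a/k_d)(1 − D₀(k_a−k_d)/(k_d L₀))]
= [1/(2.04−0.308)] ln[(2.04/0.308)(1 − 0.703×1.732/(0.308×8.89))]
= (1/1.732) ln[6.623 × 0.5553] = 0.5774 × ln(3.678) = 0.5774 × 1.302 = 0.7520 d.
D_c = (k_d/k_a) L₀ e^(−k_d t_c) = (0.308/2.04) × 8.89 × e^(−0.308×0.7520) = 0.1510 × 8.89 × 0.7933 = 1.065 mg/L.
Minimum DO = C_s − D_c = 10.4 − 1.065 = 9.335 mg/L.
x_c = v t_c = 0.460 m/s × 0.7520 d × 86400 s/d = 29890 m ≈ 29.9 km.

t_c ≈ 0.752 d; D_c ≈ 1.06 mg/L; min DO ≈ 9.34 mg/L; x_c ≈ 29.9 km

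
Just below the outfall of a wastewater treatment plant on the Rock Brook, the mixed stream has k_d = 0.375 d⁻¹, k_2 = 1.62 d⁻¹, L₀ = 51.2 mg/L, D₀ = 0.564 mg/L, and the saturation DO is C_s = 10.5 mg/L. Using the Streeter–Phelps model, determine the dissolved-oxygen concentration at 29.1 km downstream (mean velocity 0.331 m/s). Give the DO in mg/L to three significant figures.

DO ≈ 2.83 mg/L

Travel time t = x/v = 29.1 km / (0.331 m/s) = 29100 m / 0.331 m/s = 87920 s = 1.018 d.
k_d L₀/(k_2−k_d) = 0.375×51.2/(1.62−0.375) = 19.20/1.245 = 15.42 mg/L.
e^(−k_d t) = e^(−0.375×1.018) = 0.6828; e^(−k_2 t) = e^(−1.62×1.018) = 0.1924.
D = 15.42 × (0.6828 − 0.1924) + 0.564 × 0.1924 = 7.563 + 0.1085 = 7.672 mg/L.
DO = C_s − D = 10.5 − 7.672 = 2.828 mg/L.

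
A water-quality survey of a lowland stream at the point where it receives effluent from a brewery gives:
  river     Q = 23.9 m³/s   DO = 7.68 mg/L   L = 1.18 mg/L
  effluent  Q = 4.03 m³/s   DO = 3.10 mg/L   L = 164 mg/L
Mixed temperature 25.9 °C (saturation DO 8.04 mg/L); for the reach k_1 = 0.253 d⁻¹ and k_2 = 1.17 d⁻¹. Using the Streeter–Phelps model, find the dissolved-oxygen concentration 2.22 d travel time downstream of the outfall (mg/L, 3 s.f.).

DO ≈ 4.59 mg/L

Mixed DO = (23.9×7.68 + 4.03×3.10)/(23.9+4.03) = 196.0/27.93 = 7.019 mg/L.
Mixed L₀ = (23.9×1.18 + 4.03×164)/(27.93) = 689.1/27.93 = 24.67 mg/L.
Initial deficit D₀ = C_s − DO₀ = 8.04 − 7.019 = 1.021 mg/L.
D(2.22) = [0.253×24.67/(1.17−0.253)](e^(−0.253×2.22) − e^(−1.17×2.22)) + 1.021 e^(−1.17×2.22)
= 6.807 × (0.5703 − 0.07447) + 1.021 × 0.07447 = 3.451 mg/L.
DO = 8.04 − 3.451 = 4.589 mg/L.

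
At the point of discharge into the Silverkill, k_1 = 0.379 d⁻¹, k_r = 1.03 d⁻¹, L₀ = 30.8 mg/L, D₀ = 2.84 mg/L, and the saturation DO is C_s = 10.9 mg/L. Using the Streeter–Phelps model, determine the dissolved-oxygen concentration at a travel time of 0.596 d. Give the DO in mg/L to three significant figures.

DO ≈ 4.76 mg/L

k_1 L₀/(k_r−k_1) = 0.379×30.8/(1.03−0.379) = 11.67/0.6510 = 17.93 mg/L.
e^(−k_1 t) = e^(−0.379×0.5960) = 0.7978; e^(−k_r t) = e^(−1.03×0.5960) = 0.5412.
D = 17.93 × (0.7978 − 0.5412) + 2.84 × 0.5412 = 4.600 + 1.537 = 6.138 mg/L.
DO = C_s − D = 10.9 − 6.138 = 4.762 mg/L.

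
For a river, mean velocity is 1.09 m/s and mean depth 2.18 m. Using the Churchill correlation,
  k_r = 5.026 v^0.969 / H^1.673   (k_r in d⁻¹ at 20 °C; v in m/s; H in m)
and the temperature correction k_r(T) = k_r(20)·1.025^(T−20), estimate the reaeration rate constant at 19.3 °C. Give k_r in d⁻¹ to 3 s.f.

k_r ≈ 1.46 d⁻¹

k_r(20) = 5.026 × 1.09^0.969 / 2.18^1.673 = 5.026 × 1.087 / 3.683 = 1.483 d⁻¹.
k_r(19.3) = 1.483 × 1.025^(19.3−20) = 1.483 × 0.9829 = 1.458 d⁻¹.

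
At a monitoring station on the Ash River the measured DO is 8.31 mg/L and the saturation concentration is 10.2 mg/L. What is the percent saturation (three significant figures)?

% saturation = C/C_s × 100 = 8.31/10.2 × 100 = 81.5 %.

81.5 % saturation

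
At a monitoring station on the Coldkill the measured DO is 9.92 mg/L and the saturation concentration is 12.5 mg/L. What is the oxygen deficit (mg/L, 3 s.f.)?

D = C_s − C = 12.5 − 9.92 = 2.58 mg/L.

D ≈ 2.58 mg/L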